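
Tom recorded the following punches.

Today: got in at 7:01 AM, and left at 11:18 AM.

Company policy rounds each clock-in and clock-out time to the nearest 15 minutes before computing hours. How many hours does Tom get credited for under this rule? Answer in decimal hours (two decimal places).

Today: in 7:01 AM→7:00 AM, out 11:18 AM→11:15 AM; 4 h 15 min

4.25 hours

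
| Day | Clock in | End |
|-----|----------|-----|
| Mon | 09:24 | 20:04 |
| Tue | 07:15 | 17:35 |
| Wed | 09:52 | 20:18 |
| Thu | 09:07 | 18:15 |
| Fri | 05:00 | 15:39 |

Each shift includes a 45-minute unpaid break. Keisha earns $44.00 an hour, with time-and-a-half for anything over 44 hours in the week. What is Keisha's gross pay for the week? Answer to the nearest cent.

Mon: 09:24–20:04 = 10 h 40 min; less 45 min break → 9 h 55 min
Tue: 07:15–17:35 = 10 h 20 min; less 45 min break → 9 h 35 min
Wed: 09:52–20:18 = 10 h 26 min; less 45 min break → 9 h 41 min
Thu: 09:07–18:15 = 9 h 8 min; less 45 min break → 8 h 23 min
Fri: 05:00–15:39 = 10 h 39 min; less 45 min break → 9 h 54 min
Total worked: 47 h 28 min = 2848 min.
Regular 44 h 0 min = 2640 min at $44.00/h; overtime 3 h 28 min = 208 min at $66.00/h.
Pay = (2640 × $44.00 + 208 × $66.00) ÷ 60 = $2164.80.

$2164.80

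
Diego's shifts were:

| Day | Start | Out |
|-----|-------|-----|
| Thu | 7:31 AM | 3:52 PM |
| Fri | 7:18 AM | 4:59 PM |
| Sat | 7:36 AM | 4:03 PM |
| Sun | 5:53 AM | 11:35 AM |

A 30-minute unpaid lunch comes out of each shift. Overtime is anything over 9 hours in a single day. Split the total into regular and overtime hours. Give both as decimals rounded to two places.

Thu: 7:31 AM–3:52 PM = 8 h 21 min; less 30 min break → 7 h 51 min
Fri: 7:18 AM–4:59 PM = 9 h 41 min; less 30 min break → 9 h 11 min
Sat: 7:36 AM–4:03 PM = 8 h 27 min; less 30 min break → 7 h 57 min
Sun: 5:53 AM–11:35 AM = 5 h 42 min; less 30 min break → 5 h 12 min
Thu reg 7 h 51 min / OT 0 h 0 min; Fri reg 9 h 0 min / OT 0 h 11 min; Sat reg 7 h 57 min / OT 0 h 0 min; Sun reg 5 h 12 min / OT 0 h 0 min.
Totals: regular 30 h 0 min, overtime 0 h 11 min.

Regular 30.00 hours, overtime 0.18 hours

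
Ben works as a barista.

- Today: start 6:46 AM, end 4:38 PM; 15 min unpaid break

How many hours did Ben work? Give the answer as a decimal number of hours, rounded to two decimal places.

Today: 6:46 AM–4:38 PM = 9 h 52 min; less 15 min break → 9 h 37 min

9.62 hours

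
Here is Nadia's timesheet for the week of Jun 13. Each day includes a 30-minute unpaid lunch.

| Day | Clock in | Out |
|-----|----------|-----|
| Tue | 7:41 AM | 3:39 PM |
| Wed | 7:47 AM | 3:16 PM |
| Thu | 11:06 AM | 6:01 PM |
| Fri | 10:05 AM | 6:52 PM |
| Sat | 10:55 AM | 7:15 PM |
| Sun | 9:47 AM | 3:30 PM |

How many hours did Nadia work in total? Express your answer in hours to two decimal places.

Tue: 7:41 AM–3:39 PM = 7 h 58 min; less 30 min break → 7 h 28 min
Wed: 7:47 AM–3:16 PM = 7 h 29 min; less 30 min break → 6 h 59 min
Thu: 11:06 AM–6:01 PM = 6 h 55 min; less 30 min break → 6 h 25 min
Fri: 10:05 AM–6:52 PM = 8 h 47 min; less 30 min break → 8 h 17 min
Sat: 10:55 AM–7:15 PM = 8 h 20 min; less 30 min break → 7 h 50 min
Sun: 9:47 AM–3:30 PM = 5 h 43 min; less 30 min break → 5 h 13 min
Total: 7 h 28 min + 6 h 59 min + 6 h 25 min + 8 h 17 min + 7 h 50 min + 5 h 13 min = 42 h 12 min.

42.20 hours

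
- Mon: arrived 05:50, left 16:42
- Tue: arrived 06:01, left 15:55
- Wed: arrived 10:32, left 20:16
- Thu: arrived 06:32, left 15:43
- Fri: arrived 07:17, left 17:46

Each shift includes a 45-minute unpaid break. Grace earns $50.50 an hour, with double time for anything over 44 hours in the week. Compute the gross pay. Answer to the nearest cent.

$2466.08

Mon: 05:50–16:42 = 10 h 52 min; less 45 min break → 10 h 7 min
Tue: 06:01–15:55 = 9 h 54 min; less 45 min break → 9 h 9 min
Wed: 10:32–20:16 = 9 h 44 min; less 45 min break → 8 h 59 min
Thu: 06:32–15:43 = 9 h 11 min; less 45 min break → 8 h 26 min
Fri: 07:17–17:46 = 10 h 29 min; less 45 min break → 9 h 44 min
Total worked: 46 h 25 min = 2785 min.
Regular 44 h 0 min = 2640 min at $50.50/h; overtime 2 h 25 min = 145 min at $101.00/h.
Pay = (2640 × $50.50 + 145 × $101.00) ÷ 60 = $2466.08.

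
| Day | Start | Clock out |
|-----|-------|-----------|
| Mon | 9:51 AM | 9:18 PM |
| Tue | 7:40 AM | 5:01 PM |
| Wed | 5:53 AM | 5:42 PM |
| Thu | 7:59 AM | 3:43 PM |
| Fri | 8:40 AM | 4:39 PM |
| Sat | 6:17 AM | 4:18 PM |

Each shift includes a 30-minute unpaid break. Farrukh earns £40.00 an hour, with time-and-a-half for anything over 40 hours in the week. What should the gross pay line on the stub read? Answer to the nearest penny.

£2521.00

Mon: 9:51 AM–9:18 PM = 11 h 27 min; less 30 min break → 10 h 57 min
Tue: 7:40 AM–5:01 PM = 9 h 21 min; less 30 min break → 8 h 51 min
Wed: 5:53 AM–5:42 PM = 11 h 49 min; less 30 min break → 11 h 19 min
Thu: 7:59 AM–3:43 PM = 7 h 44 min; less 30 min break → 7 h 14 min
Fri: 8:40 AM–4:39 PM = 7 h 59 min; less 30 min break → 7 h 29 min
Sat: 6:17 AM–4:18 PM = 10 h 1 min; less 30 min break → 9 h 31 min
Total worked: 55 h 21 min = 3321 min.
Regular 40 h 0 min = 2400 min at £40.00/h; overtime 15 h 21 min = 921 min at £60.00/h.
Pay = (2400 × £40.00 + 921 × £60.00) ÷ 60 = £2521.00.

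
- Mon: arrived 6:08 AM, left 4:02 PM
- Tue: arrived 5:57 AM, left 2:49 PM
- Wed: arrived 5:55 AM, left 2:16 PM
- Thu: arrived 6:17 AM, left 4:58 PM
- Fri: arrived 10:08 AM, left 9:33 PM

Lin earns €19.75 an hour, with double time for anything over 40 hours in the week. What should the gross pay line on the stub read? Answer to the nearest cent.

€1154.06

Mon: 6:08 AM–4:02 PM = 9 h 54 min
Tue: 5:57 AM–2:49 PM = 8 h 52 min
Wed: 5:55 AM–2:16 PM = 8 h 21 min
Thu: 6:17 AM–4:58 PM = 10 h 41 min
Fri: 10:08 AM–9:33 PM = 11 h 25 min
Total worked: 49 h 13 min = 2953 min.
Regular 40 h 0 min = 2400 min at €19.75/h; overtime 9 h 13 min = 553 min at €39.50/h.
Pay = (2400 × €19.75 + 553 × €39.50) ÷ 60 = €1154.06.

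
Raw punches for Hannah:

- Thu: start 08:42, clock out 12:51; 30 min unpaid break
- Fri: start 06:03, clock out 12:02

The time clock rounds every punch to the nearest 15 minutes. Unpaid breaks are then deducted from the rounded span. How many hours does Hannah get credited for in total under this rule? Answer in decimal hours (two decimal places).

Thu: in 08:42→08:45, out 12:51→12:45; 4 h 0 min − 30 min = 3 h 30 min
Fri: in 06:03→06:00, out 12:02→12:00; 6 h 0 min
Total credited: 9 h 30 min.

9.50 hours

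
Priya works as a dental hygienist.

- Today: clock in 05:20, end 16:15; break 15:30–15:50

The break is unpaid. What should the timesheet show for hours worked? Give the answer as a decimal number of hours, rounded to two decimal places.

Today: 05:20–16:15 = 10 h 55 min; less 20 min break → 10 h 35 min

10.58 hours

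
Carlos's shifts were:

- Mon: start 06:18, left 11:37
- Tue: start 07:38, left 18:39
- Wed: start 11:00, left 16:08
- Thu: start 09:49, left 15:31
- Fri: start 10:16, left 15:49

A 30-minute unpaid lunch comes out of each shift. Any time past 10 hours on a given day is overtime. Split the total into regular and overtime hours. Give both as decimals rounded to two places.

Regular 29.70 hours, overtime 0.52 hours

Mon: 06:18–11:37 = 5 h 19 min; less 30 min break → 4 h 49 min
Tue: 07:38–18:39 = 11 h 1 min; less 30 min break → 10 h 31 min
Wed: 11:00–16:08 = 5 h 8 min; less 30 min break → 4 h 38 min
Thu: 09:49–15:31 = 5 h 42 min; less 30 min break → 5 h 12 min
Fri: 10:16–15:49 = 5 h 33 min; less 30 min break → 5 h 3 min
Mon reg 4 h 49 min / OT 0 h 0 min; Tue reg 10 h 0 min / OT 0 h 31 min; Wed reg 4 h 38 min / OT 0 h 0 min; Thu reg 5 h 12 min / OT 0 h 0 min; Fri reg 5 h 3 min / OT 0 h 0 min.
Totals: regular 29 h 42 min, overtime 0 h 31 min.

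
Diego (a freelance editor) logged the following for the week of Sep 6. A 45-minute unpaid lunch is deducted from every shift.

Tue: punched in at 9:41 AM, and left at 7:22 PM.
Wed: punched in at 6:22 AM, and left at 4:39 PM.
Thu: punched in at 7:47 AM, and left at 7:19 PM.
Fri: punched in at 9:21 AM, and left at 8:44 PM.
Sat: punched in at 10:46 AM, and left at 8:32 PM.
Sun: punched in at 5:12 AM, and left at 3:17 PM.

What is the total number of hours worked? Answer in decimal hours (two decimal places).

58.23 hours

Tue: 9:41 AM–7:22 PM = 9 h 41 min; less 45 min break → 8 h 56 min
Wed: 6:22 AM–4:39 PM = 10 h 17 min; less 45 min break → 9 h 32 min
Thu: 7:47 AM–7:19 PM = 11 h 32 min; less 45 min break → 10 h 47 min
Fri: 9:21 AM–8:44 PM = 11 h 23 min; less 45 min break → 10 h 38 min
Sat: 10:46 AM–8:32 PM = 9 h 46 min; less 45 min break → 9 h 1 min
Sun: 5:12 AM–3:17 PM = 10 h 5 min; less 45 min break → 9 h 20 min
Total: 8 h 56 min + 9 h 32 min + 10 h 47 min + 10 h 38 min + 9 h 1 min + 9 h 20 min = 58 h 14 min.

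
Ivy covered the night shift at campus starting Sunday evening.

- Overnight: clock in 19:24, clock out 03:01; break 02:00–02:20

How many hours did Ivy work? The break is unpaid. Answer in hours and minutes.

7 h 17 min

Overnight: 19:24 → midnight = 4 h 36 min; midnight → 03:01 = 3 h 1 min; span 7 h 37 min; less 20 min break → 7 h 17 min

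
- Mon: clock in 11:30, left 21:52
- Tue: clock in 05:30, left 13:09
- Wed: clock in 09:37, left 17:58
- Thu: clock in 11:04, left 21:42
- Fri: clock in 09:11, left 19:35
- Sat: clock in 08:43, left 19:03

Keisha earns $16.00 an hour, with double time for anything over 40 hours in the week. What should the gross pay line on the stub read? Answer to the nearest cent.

$1207.47

Mon: 11:30–21:52 = 10 h 22 min
Tue: 05:30–13:09 = 7 h 39 min
Wed: 09:37–17:58 = 8 h 21 min
Thu: 11:04–21:42 = 10 h 38 min
Fri: 09:11–19:35 = 10 h 24 min
Sat: 08:43–19:03 = 10 h 20 min
Total worked: 57 h 44 min = 3464 min.
Regular 40 h 0 min = 2400 min at $16.00/h; overtime 17 h 44 min = 1064 min at $32.00/h.
Pay = (2400 × $16.00 + 1064 × $32.00) ÷ 60 = $1207.47.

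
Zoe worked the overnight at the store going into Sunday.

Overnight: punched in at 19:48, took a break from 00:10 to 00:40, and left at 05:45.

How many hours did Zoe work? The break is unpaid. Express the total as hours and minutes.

Overnight: 19:48 → midnight = 4 h 12 min; midnight → 05:45 = 5 h 45 min; span 9 h 57 min; less 30 min break → 9 h 27 min

9 h 27 min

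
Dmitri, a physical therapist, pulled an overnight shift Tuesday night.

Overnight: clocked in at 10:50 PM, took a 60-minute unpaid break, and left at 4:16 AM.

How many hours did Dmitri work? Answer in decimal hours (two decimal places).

4.43 hours

Overnight: 10:50 PM → midnight = 1 h 10 min; midnight → 4:16 AM = 4 h 16 min; span 5 h 26 min; less 60 min break → 4 h 26 min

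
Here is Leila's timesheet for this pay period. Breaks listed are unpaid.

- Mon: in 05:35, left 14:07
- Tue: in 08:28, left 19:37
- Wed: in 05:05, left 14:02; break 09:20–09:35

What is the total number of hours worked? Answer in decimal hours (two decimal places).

28.38 hours

Mon: 05:35–14:07 = 8 h 32 min
Tue: 08:28–19:37 = 11 h 9 min
Wed: 05:05–14:02 = 8 h 57 min; less 15 min break → 8 h 42 min
Total: 8 h 32 min + 11 h 9 min + 8 h 42 min = 28 h 23 min.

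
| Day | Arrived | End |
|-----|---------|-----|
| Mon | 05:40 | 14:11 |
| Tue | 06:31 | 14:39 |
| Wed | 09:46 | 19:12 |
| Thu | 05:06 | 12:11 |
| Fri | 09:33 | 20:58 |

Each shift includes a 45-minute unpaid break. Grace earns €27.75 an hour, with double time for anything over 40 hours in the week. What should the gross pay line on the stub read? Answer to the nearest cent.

Mon: 05:40–14:11 = 8 h 31 min; less 45 min break → 7 h 46 min
Tue: 06:31–14:39 = 8 h 8 min; less 45 min break → 7 h 23 min
Wed: 09:46–19:12 = 9 h 26 min; less 45 min break → 8 h 41 min
Thu: 05:06–12:11 = 7 h 5 min; less 45 min break → 6 h 20 min
Fri: 09:33–20:58 = 11 h 25 min; less 45 min break → 10 h 40 min
Total worked: 40 h 50 min = 2450 min.
Regular 40 h 0 min = 2400 min at €27.75/h; overtime 0 h 50 min = 50 min at €55.50/h.
Pay = (2400 × €27.75 + 50 × €55.50) ÷ 60 = €1156.25.

€1156.25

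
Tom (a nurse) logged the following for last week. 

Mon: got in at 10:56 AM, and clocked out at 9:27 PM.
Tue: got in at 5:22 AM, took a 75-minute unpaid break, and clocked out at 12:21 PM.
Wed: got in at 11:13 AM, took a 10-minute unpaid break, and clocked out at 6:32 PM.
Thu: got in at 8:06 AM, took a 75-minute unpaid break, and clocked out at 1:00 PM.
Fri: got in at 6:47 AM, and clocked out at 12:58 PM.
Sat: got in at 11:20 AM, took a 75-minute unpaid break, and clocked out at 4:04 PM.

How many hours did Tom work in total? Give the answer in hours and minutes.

36 h 43 min

Mon: 10:56 AM–9:27 PM = 10 h 31 min
Tue: 5:22 AM–12:21 PM = 6 h 59 min; less 75 min break → 5 h 44 min
Wed: 11:13 AM–6:32 PM = 7 h 19 min; less 10 min break → 7 h 9 min
Thu: 8:06 AM–1:00 PM = 4 h 54 min; less 75 min break → 3 h 39 min
Fri: 6:47 AM–12:58 PM = 6 h 11 min
Sat: 11:20 AM–4:04 PM = 4 h 44 min; less 75 min break → 3 h 29 min
Total: 10 h 31 min + 5 h 44 min + 7 h 9 min + 3 h 39 min + 6 h 11 min + 3 h 29 min = 36 h 43 min.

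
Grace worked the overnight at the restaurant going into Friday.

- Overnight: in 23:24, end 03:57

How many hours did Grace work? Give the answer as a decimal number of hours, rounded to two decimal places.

4.55 hours

Overnight: 23:24 → midnight = 0 h 36 min; midnight → 03:57 = 3 h 57 min; span 4 h 33 min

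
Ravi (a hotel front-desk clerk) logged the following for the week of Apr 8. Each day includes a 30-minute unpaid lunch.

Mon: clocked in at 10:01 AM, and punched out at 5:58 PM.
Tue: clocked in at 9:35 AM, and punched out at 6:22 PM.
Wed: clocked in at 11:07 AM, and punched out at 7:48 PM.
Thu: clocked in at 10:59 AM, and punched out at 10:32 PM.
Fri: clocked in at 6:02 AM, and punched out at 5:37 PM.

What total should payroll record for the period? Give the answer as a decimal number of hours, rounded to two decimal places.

Mon: 10:01 AM–5:58 PM = 7 h 57 min; less 30 min break → 7 h 27 min
Tue: 9:35 AM–6:22 PM = 8 h 47 min; less 30 min break → 8 h 17 min
Wed: 11:07 AM–7:48 PM = 8 h 41 min; less 30 min break → 8 h 11 min
Thu: 10:59 AM–10:32 PM = 11 h 33 min; less 30 min break → 11 h 3 min
Fri: 6:02 AM–5:37 PM = 11 h 35 min; less 30 min break → 11 h 5 min
Total: 7 h 27 min + 8 h 17 min + 8 h 11 min + 11 h 3 min + 11 h 5 min = 46 h 3 min.

46.05 hours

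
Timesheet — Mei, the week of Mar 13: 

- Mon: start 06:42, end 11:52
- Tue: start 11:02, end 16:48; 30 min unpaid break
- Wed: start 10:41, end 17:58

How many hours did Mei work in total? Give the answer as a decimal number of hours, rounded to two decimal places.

17.72 hours

Mon: 06:42–11:52 = 5 h 10 min
Tue: 11:02–16:48 = 5 h 46 min; less 30 min break → 5 h 16 min
Wed: 10:41–17:58 = 7 h 17 min
Total: 5 h 10 min + 5 h 16 min + 7 h 17 min = 17 h 43 min.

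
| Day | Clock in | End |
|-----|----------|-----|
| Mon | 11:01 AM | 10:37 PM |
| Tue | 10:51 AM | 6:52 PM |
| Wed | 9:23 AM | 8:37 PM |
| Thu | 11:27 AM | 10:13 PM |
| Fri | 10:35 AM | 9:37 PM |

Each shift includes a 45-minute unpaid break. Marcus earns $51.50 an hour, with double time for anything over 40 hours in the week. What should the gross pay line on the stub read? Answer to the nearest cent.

$2976.70

Mon: 11:01 AM–10:37 PM = 11 h 36 min; less 45 min break → 10 h 51 min
Tue: 10:51 AM–6:52 PM = 8 h 1 min; less 45 min break → 7 h 16 min
Wed: 9:23 AM–8:37 PM = 11 h 14 min; less 45 min break → 10 h 29 min
Thu: 11:27 AM–10:13 PM = 10 h 46 min; less 45 min break → 10 h 1 min
Fri: 10:35 AM–9:37 PM = 11 h 2 min; less 45 min break → 10 h 17 min
Total worked: 48 h 54 min = 2934 min.
Regular 40 h 0 min = 2400 min at $51.50/h; overtime 8 h 54 min = 534 min at $103.00/h.
Pay = (2400 × $51.50 + 534 × $103.00) ÷ 60 = $2976.70.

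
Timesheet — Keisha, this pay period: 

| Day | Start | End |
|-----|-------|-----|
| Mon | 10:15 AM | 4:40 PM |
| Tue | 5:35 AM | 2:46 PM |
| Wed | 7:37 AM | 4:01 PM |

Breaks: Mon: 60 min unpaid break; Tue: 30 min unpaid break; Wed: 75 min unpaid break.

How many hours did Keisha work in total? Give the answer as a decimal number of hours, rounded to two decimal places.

Mon: 10:15 AM–4:40 PM = 6 h 25 min; less 60 min break → 5 h 25 min
Tue: 5:35 AM–2:46 PM = 9 h 11 min; less 30 min break → 8 h 41 min
Wed: 7:37 AM–4:01 PM = 8 h 24 min; less 75 min break → 7 h 9 min
Total: 5 h 25 min + 8 h 41 min + 7 h 9 min = 21 h 15 min.

21.25 hours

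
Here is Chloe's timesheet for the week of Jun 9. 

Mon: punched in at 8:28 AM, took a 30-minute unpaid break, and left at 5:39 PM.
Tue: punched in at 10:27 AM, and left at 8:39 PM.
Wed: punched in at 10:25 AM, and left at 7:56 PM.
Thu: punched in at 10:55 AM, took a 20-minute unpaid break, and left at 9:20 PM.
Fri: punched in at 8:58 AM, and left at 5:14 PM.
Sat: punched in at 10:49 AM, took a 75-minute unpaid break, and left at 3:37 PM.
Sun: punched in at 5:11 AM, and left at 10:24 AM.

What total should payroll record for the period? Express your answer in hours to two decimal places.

55.52 hours

Mon: 8:28 AM–5:39 PM = 9 h 11 min; less 30 min break → 8 h 41 min
Tue: 10:27 AM–8:39 PM = 10 h 12 min
Wed: 10:25 AM–7:56 PM = 9 h 31 min
Thu: 10:55 AM–9:20 PM = 10 h 25 min; less 20 min break → 10 h 5 min
Fri: 8:58 AM–5:14 PM = 8 h 16 min
Sat: 10:49 AM–3:37 PM = 4 h 48 min; less 75 min break → 3 h 33 min
Sun: 5:11 AM–10:24 AM = 5 h 13 min
Total: 8 h 41 min + 10 h 12 min + 9 h 31 min + 10 h 5 min + 8 h 16 min + 3 h 33 min + 5 h 13 min = 55 h 31 min.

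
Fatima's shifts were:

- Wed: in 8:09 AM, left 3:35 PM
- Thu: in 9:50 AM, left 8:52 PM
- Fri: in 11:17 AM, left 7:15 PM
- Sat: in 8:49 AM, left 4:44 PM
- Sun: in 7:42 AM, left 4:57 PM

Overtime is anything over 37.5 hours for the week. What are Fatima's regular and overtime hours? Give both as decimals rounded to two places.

Regular 37.50 hours, overtime 6.10 hours

Wed: 8:09 AM–3:35 PM = 7 h 26 min
Thu: 9:50 AM–8:52 PM = 11 h 2 min
Fri: 11:17 AM–7:15 PM = 7 h 58 min
Sat: 8:49 AM–4:44 PM = 7 h 55 min
Sun: 7:42 AM–4:57 PM = 9 h 15 min
Total worked: 43 h 36 min = 43.60 h.
Threshold 37.5 h → overtime 6 h 6 min, regular 37 h 30 min.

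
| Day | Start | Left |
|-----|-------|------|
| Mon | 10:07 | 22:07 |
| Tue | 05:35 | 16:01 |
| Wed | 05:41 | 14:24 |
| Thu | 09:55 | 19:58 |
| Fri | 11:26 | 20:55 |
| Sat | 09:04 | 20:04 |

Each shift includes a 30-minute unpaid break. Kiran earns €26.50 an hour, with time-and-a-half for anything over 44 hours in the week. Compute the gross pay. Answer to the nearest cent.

Mon: 10:07–22:07 = 12 h 0 min; less 30 min break → 11 h 30 min
Tue: 05:35–16:01 = 10 h 26 min; less 30 min break → 9 h 56 min
Wed: 05:41–14:24 = 8 h 43 min; less 30 min break → 8 h 13 min
Thu: 09:55–19:58 = 10 h 3 min; less 30 min break → 9 h 33 min
Fri: 11:26–20:55 = 9 h 29 min; less 30 min break → 8 h 59 min
Sat: 09:04–20:04 = 11 h 0 min; less 30 min break → 10 h 30 min
Total worked: 58 h 41 min = 3521 min.
Regular 44 h 0 min = 2640 min at €26.50/h; overtime 14 h 41 min = 881 min at €39.75/h.
Pay = (2640 × €26.50 + 881 × €39.75) ÷ 60 = €1749.66.

€1749.66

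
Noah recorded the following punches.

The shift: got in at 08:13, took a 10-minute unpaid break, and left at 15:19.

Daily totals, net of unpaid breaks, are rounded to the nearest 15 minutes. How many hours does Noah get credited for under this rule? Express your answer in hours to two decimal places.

7.00 hours

The shift: 08:13–15:19 = 7 h 6 min − 10 min = 6 h 56 min → rounds to 7 h 0 min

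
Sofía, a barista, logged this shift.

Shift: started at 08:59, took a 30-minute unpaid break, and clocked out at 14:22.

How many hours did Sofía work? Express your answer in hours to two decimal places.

4.88 hours

Shift: 08:59–14:22 = 5 h 23 min; less 30 min break → 4 h 53 min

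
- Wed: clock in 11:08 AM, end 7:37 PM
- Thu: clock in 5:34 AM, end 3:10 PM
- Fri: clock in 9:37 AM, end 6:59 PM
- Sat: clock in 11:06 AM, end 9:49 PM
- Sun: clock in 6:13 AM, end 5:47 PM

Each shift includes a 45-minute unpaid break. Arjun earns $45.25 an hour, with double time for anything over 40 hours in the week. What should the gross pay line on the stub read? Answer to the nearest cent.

Wed: 11:08 AM–7:37 PM = 8 h 29 min; less 45 min break → 7 h 44 min
Thu: 5:34 AM–3:10 PM = 9 h 36 min; less 45 min break → 8 h 51 min
Fri: 9:37 AM–6:59 PM = 9 h 22 min; less 45 min break → 8 h 37 min
Sat: 11:06 AM–9:49 PM = 10 h 43 min; less 45 min break → 9 h 58 min
Sun: 6:13 AM–5:47 PM = 11 h 34 min; less 45 min break → 10 h 49 min
Total worked: 45 h 59 min = 2759 min.
Regular 40 h 0 min = 2400 min at $45.25/h; overtime 5 h 59 min = 359 min at $90.50/h.
Pay = (2400 × $45.25 + 359 × $90.50) ÷ 60 = $2351.49.

$2351.49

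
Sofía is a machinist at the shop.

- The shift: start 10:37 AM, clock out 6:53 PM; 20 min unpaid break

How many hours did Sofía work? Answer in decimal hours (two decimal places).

7.93 hours

The shift: 10:37 AM–6:53 PM = 8 h 16 min; less 20 min break → 7 h 56 min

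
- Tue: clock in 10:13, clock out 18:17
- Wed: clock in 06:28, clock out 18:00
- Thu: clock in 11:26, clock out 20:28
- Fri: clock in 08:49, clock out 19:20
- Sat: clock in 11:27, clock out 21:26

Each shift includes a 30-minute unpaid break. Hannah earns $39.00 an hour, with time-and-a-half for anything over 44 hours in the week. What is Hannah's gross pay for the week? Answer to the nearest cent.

Tue: 10:13–18:17 = 8 h 4 min; less 30 min break → 7 h 34 min
Wed: 06:28–18:00 = 11 h 32 min; less 30 min break → 11 h 2 min
Thu: 11:26–20:28 = 9 h 2 min; less 30 min break → 8 h 32 min
Fri: 08:49–19:20 = 10 h 31 min; less 30 min break → 10 h 1 min
Sat: 11:27–21:26 = 9 h 59 min; less 30 min break → 9 h 29 min
Total worked: 46 h 38 min = 2798 min.
Regular 44 h 0 min = 2640 min at $39.00/h; overtime 2 h 38 min = 158 min at $58.50/h.
Pay = (2640 × $39.00 + 158 × $58.50) ÷ 60 = $1870.05.

$1870.05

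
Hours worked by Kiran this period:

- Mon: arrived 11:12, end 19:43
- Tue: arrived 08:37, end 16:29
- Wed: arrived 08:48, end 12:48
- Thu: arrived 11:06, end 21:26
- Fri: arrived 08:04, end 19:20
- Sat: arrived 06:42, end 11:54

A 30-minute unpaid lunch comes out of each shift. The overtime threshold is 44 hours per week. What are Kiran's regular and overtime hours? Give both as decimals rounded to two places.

Mon: 11:12–19:43 = 8 h 31 min; less 30 min break → 8 h 1 min
Tue: 08:37–16:29 = 7 h 52 min; less 30 min break → 7 h 22 min
Wed: 08:48–12:48 = 4 h 0 min; less 30 min break → 3 h 30 min
Thu: 11:06–21:26 = 10 h 20 min; less 30 min break → 9 h 50 min
Fri: 08:04–19:20 = 11 h 16 min; less 30 min break → 10 h 46 min
Sat: 06:42–11:54 = 5 h 12 min; less 30 min break → 4 h 42 min
Total worked: 44 h 11 min = 44.18 h.
Threshold 44 h → overtime 0 h 11 min, regular 44 h 0 min.

Regular 44.00 hours, overtime 0.18 hours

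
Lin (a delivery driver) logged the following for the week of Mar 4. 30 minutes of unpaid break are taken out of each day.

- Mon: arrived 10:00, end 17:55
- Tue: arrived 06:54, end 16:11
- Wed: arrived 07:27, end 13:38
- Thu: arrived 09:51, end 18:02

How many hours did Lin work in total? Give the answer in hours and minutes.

Mon: 10:00–17:55 = 7 h 55 min; less 30 min break → 7 h 25 min
Tue: 06:54–16:11 = 9 h 17 min; less 30 min break → 8 h 47 min
Wed: 07:27–13:38 = 6 h 11 min; less 30 min break → 5 h 41 min
Thu: 09:51–18:02 = 8 h 11 min; less 30 min break → 7 h 41 min
Total: 7 h 25 min + 8 h 47 min + 5 h 41 min + 7 h 41 min = 29 h 34 min.

29 h 34 min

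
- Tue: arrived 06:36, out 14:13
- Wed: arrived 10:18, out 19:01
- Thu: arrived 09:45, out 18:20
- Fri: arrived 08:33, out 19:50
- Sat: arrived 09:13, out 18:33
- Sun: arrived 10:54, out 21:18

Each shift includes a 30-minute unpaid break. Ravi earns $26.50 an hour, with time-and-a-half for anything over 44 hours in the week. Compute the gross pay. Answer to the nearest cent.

$1521.10

Tue: 06:36–14:13 = 7 h 37 min; less 30 min break → 7 h 7 min
Wed: 10:18–19:01 = 8 h 43 min; less 30 min break → 8 h 13 min
Thu: 09:45–18:20 = 8 h 35 min; less 30 min break → 8 h 5 min
Fri: 08:33–19:50 = 11 h 17 min; less 30 min break → 10 h 47 min
Sat: 09:13–18:33 = 9 h 20 min; less 30 min break → 8 h 50 min
Sun: 10:54–21:18 = 10 h 24 min; less 30 min break → 9 h 54 min
Total worked: 52 h 56 min = 3176 min.
Regular 44 h 0 min = 2640 min at $26.50/h; overtime 8 h 56 min = 536 min at $39.75/h.
Pay = (2640 × $26.50 + 536 × $39.75) ÷ 60 = $1521.10.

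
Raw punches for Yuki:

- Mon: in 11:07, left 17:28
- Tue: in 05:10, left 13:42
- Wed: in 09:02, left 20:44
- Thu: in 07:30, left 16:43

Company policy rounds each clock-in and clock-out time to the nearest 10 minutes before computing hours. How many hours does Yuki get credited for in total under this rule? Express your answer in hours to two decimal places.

35.67 hours

Mon: in 11:07→11:10, out 17:28→17:30; 6 h 20 min
Tue: in 05:10→05:10, out 13:42→13:40; 8 h 30 min
Wed: in 09:02→09:00, out 20:44→20:40; 11 h 40 min
Thu: in 07:30→07:30, out 16:43→16:40; 9 h 10 min
Total credited: 35 h 40 min.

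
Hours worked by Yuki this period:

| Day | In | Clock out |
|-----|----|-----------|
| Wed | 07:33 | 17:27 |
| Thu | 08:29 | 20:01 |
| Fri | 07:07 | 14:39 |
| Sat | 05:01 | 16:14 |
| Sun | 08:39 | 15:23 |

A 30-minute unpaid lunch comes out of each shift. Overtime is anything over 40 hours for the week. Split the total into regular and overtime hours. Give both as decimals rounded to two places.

Regular 40.00 hours, overtime 4.42 hours

Wed: 07:33–17:27 = 9 h 54 min; less 30 min break → 9 h 24 min
Thu: 08:29–20:01 = 11 h 32 min; less 30 min break → 11 h 2 min
Fri: 07:07–14:39 = 7 h 32 min; less 30 min break → 7 h 2 min
Sat: 05:01–16:14 = 11 h 13 min; less 30 min break → 10 h 43 min
Sun: 08:39–15:23 = 6 h 44 min; less 30 min break → 6 h 14 min
Total worked: 44 h 25 min = 44.42 h.
Threshold 40 h → overtime 4 h 25 min, regular 40 h 0 min.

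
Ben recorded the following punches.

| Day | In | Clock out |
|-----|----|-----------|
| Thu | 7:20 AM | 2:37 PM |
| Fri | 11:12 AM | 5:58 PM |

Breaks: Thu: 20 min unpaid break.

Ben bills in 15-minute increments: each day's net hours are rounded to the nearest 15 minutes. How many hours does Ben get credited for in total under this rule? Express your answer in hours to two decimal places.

13.75 hours

Thu: 7:20 AM–2:37 PM = 7 h 17 min − 20 min = 6 h 57 min → rounds to 7 h 0 min
Fri: 11:12 AM–5:58 PM = 6 h 46 min → rounds to 6 h 45 min
Total credited: 13 h 45 min.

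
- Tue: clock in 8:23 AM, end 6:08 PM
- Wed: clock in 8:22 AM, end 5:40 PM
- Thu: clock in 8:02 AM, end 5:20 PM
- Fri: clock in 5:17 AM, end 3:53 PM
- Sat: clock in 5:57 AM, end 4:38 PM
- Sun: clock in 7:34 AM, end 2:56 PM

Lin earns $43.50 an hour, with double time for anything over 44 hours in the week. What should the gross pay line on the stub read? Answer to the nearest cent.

$3045.00

Tue: 8:23 AM–6:08 PM = 9 h 45 min
Wed: 8:22 AM–5:40 PM = 9 h 18 min
Thu: 8:02 AM–5:20 PM = 9 h 18 min
Fri: 5:17 AM–3:53 PM = 10 h 36 min
Sat: 5:57 AM–4:38 PM = 10 h 41 min
Sun: 7:34 AM–2:56 PM = 7 h 22 min
Total worked: 57 h 0 min = 3420 min.
Regular 44 h 0 min = 2640 min at $43.50/h; overtime 13 h 0 min = 780 min at $87.00/h.
Pay = (2640 × $43.50 + 780 × $87.00) ÷ 60 = $3045.00.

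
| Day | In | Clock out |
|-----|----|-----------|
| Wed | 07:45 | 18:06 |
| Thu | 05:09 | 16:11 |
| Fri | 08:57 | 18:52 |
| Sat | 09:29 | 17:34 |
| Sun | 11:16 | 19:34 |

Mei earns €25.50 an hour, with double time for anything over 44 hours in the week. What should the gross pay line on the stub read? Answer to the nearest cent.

€1309.85

Wed: 07:45–18:06 = 10 h 21 min
Thu: 05:09–16:11 = 11 h 2 min
Fri: 08:57–18:52 = 9 h 55 min
Sat: 09:29–17:34 = 8 h 5 min
Sun: 11:16–19:34 = 8 h 18 min
Total worked: 47 h 41 min = 2861 min.
Regular 44 h 0 min = 2640 min at €25.50/h; overtime 3 h 41 min = 221 min at €51.00/h.
Pay = (2640 × €25.50 + 221 × €51.00) ÷ 60 = €1309.85.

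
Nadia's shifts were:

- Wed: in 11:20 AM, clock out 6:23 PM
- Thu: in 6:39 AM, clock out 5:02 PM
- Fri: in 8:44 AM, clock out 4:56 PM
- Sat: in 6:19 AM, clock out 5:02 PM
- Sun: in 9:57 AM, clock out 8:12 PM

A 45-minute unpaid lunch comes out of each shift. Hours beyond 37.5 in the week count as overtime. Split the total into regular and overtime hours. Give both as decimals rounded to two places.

Wed: 11:20 AM–6:23 PM = 7 h 3 min; less 45 min break → 6 h 18 min
Thu: 6:39 AM–5:02 PM = 10 h 23 min; less 45 min break → 9 h 38 min
Fri: 8:44 AM–4:56 PM = 8 h 12 min; less 45 min break → 7 h 27 min
Sat: 6:19 AM–5:02 PM = 10 h 43 min; less 45 min break → 9 h 58 min
Sun: 9:57 AM–8:12 PM = 10 h 15 min; less 45 min break → 9 h 30 min
Total worked: 42 h 51 min = 42.85 h.
Threshold 37.5 h → overtime 5 h 21 min, regular 37 h 30 min.

Regular 37.50 hours, overtime 5.35 hours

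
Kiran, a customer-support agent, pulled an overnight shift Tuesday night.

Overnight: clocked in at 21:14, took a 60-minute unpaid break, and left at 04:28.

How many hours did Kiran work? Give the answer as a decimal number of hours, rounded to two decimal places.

6.23 hours

Overnight: 21:14 → midnight = 2 h 46 min; midnight → 04:28 = 4 h 28 min; span 7 h 14 min; less 60 min break → 6 h 14 min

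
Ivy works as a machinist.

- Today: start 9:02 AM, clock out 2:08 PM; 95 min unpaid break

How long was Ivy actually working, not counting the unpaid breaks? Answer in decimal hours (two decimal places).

Today: 9:02 AM–2:08 PM = 5 h 6 min; less 95 min break → 3 h 31 min

3.52 hours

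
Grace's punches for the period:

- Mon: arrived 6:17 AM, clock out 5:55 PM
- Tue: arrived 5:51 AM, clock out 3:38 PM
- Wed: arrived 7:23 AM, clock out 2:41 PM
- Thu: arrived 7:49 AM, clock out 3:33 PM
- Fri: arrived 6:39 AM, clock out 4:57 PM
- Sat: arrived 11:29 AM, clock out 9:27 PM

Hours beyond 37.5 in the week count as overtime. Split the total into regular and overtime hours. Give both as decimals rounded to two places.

Regular 37.50 hours, overtime 19.22 hours

Mon: 6:17 AM–5:55 PM = 11 h 38 min
Tue: 5:51 AM–3:38 PM = 9 h 47 min
Wed: 7:23 AM–2:41 PM = 7 h 18 min
Thu: 7:49 AM–3:33 PM = 7 h 44 min
Fri: 6:39 AM–4:57 PM = 10 h 18 min
Sat: 11:29 AM–9:27 PM = 9 h 58 min
Total worked: 56 h 43 min = 56.72 h.
Threshold 37.5 h → overtime 19 h 13 min, regular 37 h 30 min.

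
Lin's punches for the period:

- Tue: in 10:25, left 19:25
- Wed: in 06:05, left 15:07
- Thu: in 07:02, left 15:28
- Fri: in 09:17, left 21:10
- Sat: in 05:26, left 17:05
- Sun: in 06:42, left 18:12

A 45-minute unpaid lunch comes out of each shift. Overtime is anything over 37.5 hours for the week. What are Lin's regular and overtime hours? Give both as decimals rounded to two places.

Tue: 10:25–19:25 = 9 h 0 min; less 45 min break → 8 h 15 min
Wed: 06:05–15:07 = 9 h 2 min; less 45 min break → 8 h 17 min
Thu: 07:02–15:28 = 8 h 26 min; less 45 min break → 7 h 41 min
Fri: 09:17–21:10 = 11 h 53 min; less 45 min break → 11 h 8 min
Sat: 05:26–17:05 = 11 h 39 min; less 45 min break → 10 h 54 min
Sun: 06:42–18:12 = 11 h 30 min; less 45 min break → 10 h 45 min
Total worked: 57 h 0 min = 57.00 h.
Threshold 37.5 h → overtime 19 h 30 min, regular 37 h 30 min.

Regular 37.50 hours, overtime 19.50 hours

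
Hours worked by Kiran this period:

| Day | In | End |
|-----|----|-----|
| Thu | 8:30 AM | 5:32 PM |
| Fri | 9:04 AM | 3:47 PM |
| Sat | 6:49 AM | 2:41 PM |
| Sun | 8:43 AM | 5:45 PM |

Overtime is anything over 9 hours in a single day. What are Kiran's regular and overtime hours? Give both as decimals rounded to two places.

Regular 32.58 hours, overtime 0.07 hours

Thu: 8:30 AM–5:32 PM = 9 h 2 min
Fri: 9:04 AM–3:47 PM = 6 h 43 min
Sat: 6:49 AM–2:41 PM = 7 h 52 min
Sun: 8:43 AM–5:45 PM = 9 h 2 min
Thu reg 9 h 0 min / OT 0 h 2 min; Fri reg 6 h 43 min / OT 0 h 0 min; Sat reg 7 h 52 min / OT 0 h 0 min; Sun reg 9 h 0 min / OT 0 h 2 min.
Totals: regular 32 h 35 min, overtime 0 h 4 min.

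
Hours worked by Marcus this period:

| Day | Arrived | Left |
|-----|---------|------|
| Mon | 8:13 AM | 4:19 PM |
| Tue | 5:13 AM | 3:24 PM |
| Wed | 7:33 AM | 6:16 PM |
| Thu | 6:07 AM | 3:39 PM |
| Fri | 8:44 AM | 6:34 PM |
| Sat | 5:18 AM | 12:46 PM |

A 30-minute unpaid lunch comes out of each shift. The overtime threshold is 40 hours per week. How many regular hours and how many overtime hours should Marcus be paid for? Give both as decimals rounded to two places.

Regular 40.00 hours, overtime 12.83 hours

Mon: 8:13 AM–4:19 PM = 8 h 6 min; less 30 min break → 7 h 36 min
Tue: 5:13 AM–3:24 PM = 10 h 11 min; less 30 min break → 9 h 41 min
Wed: 7:33 AM–6:16 PM = 10 h 43 min; less 30 min break → 10 h 13 min
Thu: 6:07 AM–3:39 PM = 9 h 32 min; less 30 min break → 9 h 2 min
Fri: 8:44 AM–6:34 PM = 9 h 50 min; less 30 min break → 9 h 20 min
Sat: 5:18 AM–12:46 PM = 7 h 28 min; less 30 min break → 6 h 58 min
Total worked: 52 h 50 min = 52.83 h.
Threshold 40 h → overtime 12 h 50 min, regular 40 h 0 min.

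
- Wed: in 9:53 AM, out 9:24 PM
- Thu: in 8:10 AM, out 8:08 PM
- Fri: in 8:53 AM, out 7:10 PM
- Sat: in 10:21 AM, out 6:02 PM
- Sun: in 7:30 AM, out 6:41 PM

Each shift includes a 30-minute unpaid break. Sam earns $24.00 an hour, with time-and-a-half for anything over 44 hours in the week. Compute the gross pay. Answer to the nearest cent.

Wed: 9:53 AM–9:24 PM = 11 h 31 min; less 30 min break → 11 h 1 min
Thu: 8:10 AM–8:08 PM = 11 h 58 min; less 30 min break → 11 h 28 min
Fri: 8:53 AM–7:10 PM = 10 h 17 min; less 30 min break → 9 h 47 min
Sat: 10:21 AM–6:02 PM = 7 h 41 min; less 30 min break → 7 h 11 min
Sun: 7:30 AM–6:41 PM = 11 h 11 min; less 30 min break → 10 h 41 min
Total worked: 50 h 8 min = 3008 min.
Regular 44 h 0 min = 2640 min at $24.00/h; overtime 6 h 8 min = 368 min at $36.00/h.
Pay = (2640 × $24.00 + 368 × $36.00) ÷ 60 = $1276.80.

$1276.80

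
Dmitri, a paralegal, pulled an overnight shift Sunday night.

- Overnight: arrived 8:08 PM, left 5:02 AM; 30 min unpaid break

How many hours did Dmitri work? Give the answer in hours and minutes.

8 h 24 min

Overnight: 8:08 PM → midnight = 3 h 52 min; midnight → 5:02 AM = 5 h 2 min; span 8 h 54 min; less 30 min break → 8 h 24 min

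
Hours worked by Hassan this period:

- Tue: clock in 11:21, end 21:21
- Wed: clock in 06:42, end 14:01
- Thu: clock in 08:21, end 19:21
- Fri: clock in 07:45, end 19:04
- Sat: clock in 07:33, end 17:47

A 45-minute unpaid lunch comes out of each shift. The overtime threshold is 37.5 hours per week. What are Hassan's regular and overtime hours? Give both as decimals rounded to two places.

Regular 37.50 hours, overtime 8.62 hours

Tue: 11:21–21:21 = 10 h 0 min; less 45 min break → 9 h 15 min
Wed: 06:42–14:01 = 7 h 19 min; less 45 min break → 6 h 34 min
Thu: 08:21–19:21 = 11 h 0 min; less 45 min break → 10 h 15 min
Fri: 07:45–19:04 = 11 h 19 min; less 45 min break → 10 h 34 min
Sat: 07:33–17:47 = 10 h 14 min; less 45 min break → 9 h 29 min
Total worked: 46 h 7 min = 46.12 h.
Threshold 37.5 h → overtime 8 h 37 min, regular 37 h 30 min.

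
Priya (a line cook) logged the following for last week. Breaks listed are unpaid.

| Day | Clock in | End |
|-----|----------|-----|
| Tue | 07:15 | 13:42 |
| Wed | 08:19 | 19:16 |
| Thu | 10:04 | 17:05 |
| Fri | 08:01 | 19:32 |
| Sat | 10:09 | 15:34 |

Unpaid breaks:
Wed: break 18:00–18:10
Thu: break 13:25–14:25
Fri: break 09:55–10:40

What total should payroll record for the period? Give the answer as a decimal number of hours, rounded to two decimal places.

Tue: 07:15–13:42 = 6 h 27 min
Wed: 08:19–19:16 = 10 h 57 min; less 10 min break → 10 h 47 min
Thu: 10:04–17:05 = 7 h 1 min; less 60 min break → 6 h 1 min
Fri: 08:01–19:32 = 11 h 31 min; less 45 min break → 10 h 46 min
Sat: 10:09–15:34 = 5 h 25 min
Total: 6 h 27 min + 10 h 47 min + 6 h 1 min + 10 h 46 min + 5 h 25 min = 39 h 26 min.

39.43 hours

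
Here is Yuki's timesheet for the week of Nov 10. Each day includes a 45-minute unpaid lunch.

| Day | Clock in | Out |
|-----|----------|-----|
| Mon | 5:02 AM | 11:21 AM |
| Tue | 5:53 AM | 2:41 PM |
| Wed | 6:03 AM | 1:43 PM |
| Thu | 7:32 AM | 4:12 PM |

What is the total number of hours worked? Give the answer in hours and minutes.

Mon: 5:02 AM–11:21 AM = 6 h 19 min; less 45 min break → 5 h 34 min
Tue: 5:53 AM–2:41 PM = 8 h 48 min; less 45 min break → 8 h 3 min
Wed: 6:03 AM–1:43 PM = 7 h 40 min; less 45 min break → 6 h 55 min
Thu: 7:32 AM–4:12 PM = 8 h 40 min; less 45 min break → 7 h 55 min
Total: 5 h 34 min + 8 h 3 min + 6 h 55 min + 7 h 55 min = 28 h 27 min.

28 h 27 min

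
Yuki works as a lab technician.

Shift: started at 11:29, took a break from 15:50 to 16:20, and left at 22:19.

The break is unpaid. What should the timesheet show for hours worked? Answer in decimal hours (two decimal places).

Shift: 11:29–22:19 = 10 h 50 min; less 30 min break → 10 h 20 min

10.33 hours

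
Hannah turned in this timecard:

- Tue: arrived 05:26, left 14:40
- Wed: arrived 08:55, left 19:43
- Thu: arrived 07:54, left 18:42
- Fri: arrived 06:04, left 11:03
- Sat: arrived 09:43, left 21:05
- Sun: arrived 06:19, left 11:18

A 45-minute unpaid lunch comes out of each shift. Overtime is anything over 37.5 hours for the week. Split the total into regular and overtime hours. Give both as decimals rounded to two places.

Regular 37.50 hours, overtime 10.17 hours

Tue: 05:26–14:40 = 9 h 14 min; less 45 min break → 8 h 29 min
Wed: 08:55–19:43 = 10 h 48 min; less 45 min break → 10 h 3 min
Thu: 07:54–18:42 = 10 h 48 min; less 45 min break → 10 h 3 min
Fri: 06:04–11:03 = 4 h 59 min; less 45 min break → 4 h 14 min
Sat: 09:43–21:05 = 11 h 22 min; less 45 min break → 10 h 37 min
Sun: 06:19–11:18 = 4 h 59 min; less 45 min break → 4 h 14 min
Total worked: 47 h 40 min = 47.67 h.
Threshold 37.5 h → overtime 10 h 10 min, regular 37 h 30 min.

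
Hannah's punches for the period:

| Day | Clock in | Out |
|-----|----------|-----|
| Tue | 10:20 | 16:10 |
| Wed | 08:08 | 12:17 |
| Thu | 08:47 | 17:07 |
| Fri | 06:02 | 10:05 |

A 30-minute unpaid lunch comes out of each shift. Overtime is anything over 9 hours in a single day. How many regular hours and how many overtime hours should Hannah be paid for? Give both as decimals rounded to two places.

Regular 20.37 hours, overtime 0.00 hours

Tue: 10:20–16:10 = 5 h 50 min; less 30 min break → 5 h 20 min
Wed: 08:08–12:17 = 4 h 9 min; less 30 min break → 3 h 39 min
Thu: 08:47–17:07 = 8 h 20 min; less 30 min break → 7 h 50 min
Fri: 06:02–10:05 = 4 h 3 min; less 30 min break → 3 h 33 min
Tue reg 5 h 20 min / OT 0 h 0 min; Wed reg 3 h 39 min / OT 0 h 0 min; Thu reg 7 h 50 min / OT 0 h 0 min; Fri reg 3 h 33 min / OT 0 h 0 min.
Totals: regular 20 h 22 min, overtime 0 h 0 min.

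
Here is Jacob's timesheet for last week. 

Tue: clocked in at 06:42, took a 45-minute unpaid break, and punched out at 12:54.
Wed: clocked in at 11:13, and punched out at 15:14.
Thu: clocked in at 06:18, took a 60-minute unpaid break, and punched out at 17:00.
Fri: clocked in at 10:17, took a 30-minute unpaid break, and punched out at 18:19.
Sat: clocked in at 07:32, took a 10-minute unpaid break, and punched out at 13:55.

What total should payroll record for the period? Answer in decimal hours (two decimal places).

32.92 hours

Tue: 06:42–12:54 = 6 h 12 min; less 45 min break → 5 h 27 min
Wed: 11:13–15:14 = 4 h 1 min
Thu: 06:18–17:00 = 10 h 42 min; less 60 min break → 9 h 42 min
Fri: 10:17–18:19 = 8 h 2 min; less 30 min break → 7 h 32 min
Sat: 07:32–13:55 = 6 h 23 min; less 10 min break → 6 h 13 min
Total: 5 h 27 min + 4 h 1 min + 9 h 42 min + 7 h 32 min + 6 h 13 min = 32 h 55 min.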